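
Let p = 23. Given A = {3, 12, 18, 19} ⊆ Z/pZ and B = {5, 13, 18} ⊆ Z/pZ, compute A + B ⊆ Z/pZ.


Work in Z/23Z: reduce every sum a + b modulo 23.
Enumerate all 12 pairs:
a = 3: 3+5=8, 3+13=16, 3+18=21
a = 12: 12+5=17, 12+13=2, 12+18=7
a = 18: 18+5=0, 18+13=8, 18+18=13
a = 19: 19+5=1, 19+13=9, 19+18=14
Distinct residues collected: {0, 1, 2, 7, 8, 9, 13, 14, 16, 17, 21}
|A + B| = 11 (out of 23 total residues).

A + B = {0, 1, 2, 7, 8, 9, 13, 14, 16, 17, 21}


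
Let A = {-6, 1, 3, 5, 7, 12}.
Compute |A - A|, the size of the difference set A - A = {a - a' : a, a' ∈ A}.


A - A = {a - a' : a, a' ∈ A}; |A| = 6.
Bounds: 2|A|-1 ≤ |A - A| ≤ |A|² - |A| + 1, i.e. 11 ≤ |A - A| ≤ 31.
Note: 0 ∈ A - A always (from a - a). The set is symmetric: if d ∈ A - A then -d ∈ A - A.
Enumerate nonzero differences d = a - a' with a > a' (then include -d):
Positive differences: {2, 4, 5, 6, 7, 9, 11, 13, 18}
Full difference set: {0} ∪ (positive diffs) ∪ (negative diffs).
|A - A| = 1 + 2·9 = 19 (matches direct enumeration: 19).

|A - A| = 19


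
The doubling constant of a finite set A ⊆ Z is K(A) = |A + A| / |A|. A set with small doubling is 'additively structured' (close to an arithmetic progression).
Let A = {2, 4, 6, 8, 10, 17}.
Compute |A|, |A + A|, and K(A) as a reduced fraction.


|A| = 6.
Compute A + A by enumerating all 36 pairs.
A + A = {4, 6, 8, 10, 12, 14, 16, 18, 19, 20, 21, 23, 25, 27, 34}, so |A + A| = 15.
K = |A + A| / |A| = 15/6 = 5/2 ≈ 2.5000.
Reference: AP of size 6 gives K = 11/6 ≈ 1.8333; a fully generic set of size 6 gives K ≈ 3.5000.

|A| = 6, |A + A| = 15, K = 15/6 = 5/2.


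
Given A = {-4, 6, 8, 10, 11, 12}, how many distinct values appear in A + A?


A + A = {a + a' : a, a' ∈ A}; |A| = 6.
General bounds: 2|A| - 1 ≤ |A + A| ≤ |A|(|A|+1)/2, i.e. 11 ≤ |A + A| ≤ 21.
Lower bound 2|A|-1 is attained iff A is an arithmetic progression.
Enumerate sums a + a' for a ≤ a' (symmetric, so this suffices):
a = -4: -4+-4=-8, -4+6=2, -4+8=4, -4+10=6, -4+11=7, -4+12=8
a = 6: 6+6=12, 6+8=14, 6+10=16, 6+11=17, 6+12=18
a = 8: 8+8=16, 8+10=18, 8+11=19, 8+12=20
a = 10: 10+10=20, 10+11=21, 10+12=22
a = 11: 11+11=22, 11+12=23
a = 12: 12+12=24
Distinct sums: {-8, 2, 4, 6, 7, 8, 12, 14, 16, 17, 18, 19, 20, 21, 22, 23, 24}
|A + A| = 17

|A + A| = 17


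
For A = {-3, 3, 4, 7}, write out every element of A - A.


A - A = {a - a' : a, a' ∈ A}.
Compute a - a' for each ordered pair (a, a'):
a = -3: -3--3=0, -3-3=-6, -3-4=-7, -3-7=-10
a = 3: 3--3=6, 3-3=0, 3-4=-1, 3-7=-4
a = 4: 4--3=7, 4-3=1, 4-4=0, 4-7=-3
a = 7: 7--3=10, 7-3=4, 7-4=3, 7-7=0
Collecting distinct values (and noting 0 appears from a-a):
A - A = {-10, -7, -6, -4, -3, -1, 0, 1, 3, 4, 6, 7, 10}
|A - A| = 13

A - A = {-10, -7, -6, -4, -3, -1, 0, 1, 3, 4, 6, 7, 10}


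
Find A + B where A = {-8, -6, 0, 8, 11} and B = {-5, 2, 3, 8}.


A + B = {a + b : a ∈ A, b ∈ B}.
Enumerate all |A|·|B| = 5·4 = 20 pairs (a, b) and collect distinct sums.
a = -8: -8+-5=-13, -8+2=-6, -8+3=-5, -8+8=0
a = -6: -6+-5=-11, -6+2=-4, -6+3=-3, -6+8=2
a = 0: 0+-5=-5, 0+2=2, 0+3=3, 0+8=8
a = 8: 8+-5=3, 8+2=10, 8+3=11, 8+8=16
a = 11: 11+-5=6, 11+2=13, 11+3=14, 11+8=19
Collecting distinct sums: A + B = {-13, -11, -6, -5, -4, -3, 0, 2, 3, 6, 8, 10, 11, 13, 14, 16, 19}
|A + B| = 17

A + B = {-13, -11, -6, -5, -4, -3, 0, 2, 3, 6, 8, 10, 11, 13, 14, 16, 19}


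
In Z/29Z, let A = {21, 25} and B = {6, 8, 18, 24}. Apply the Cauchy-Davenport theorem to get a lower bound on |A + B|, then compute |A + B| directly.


Cauchy-Davenport: |A + B| ≥ min(p, |A| + |B| - 1) for A, B nonempty in Z/pZ.
|A| = 2, |B| = 4, p = 29.
CD lower bound = min(29, 2 + 4 - 1) = min(29, 5) = 5.
Compute A + B mod 29 directly:
a = 21: 21+6=27, 21+8=0, 21+18=10, 21+24=16
a = 25: 25+6=2, 25+8=4, 25+18=14, 25+24=20
A + B = {0, 2, 4, 10, 14, 16, 20, 27}, so |A + B| = 8.
Verify: 8 ≥ 5? Yes ✓.

CD lower bound = 5, actual |A + B| = 8.


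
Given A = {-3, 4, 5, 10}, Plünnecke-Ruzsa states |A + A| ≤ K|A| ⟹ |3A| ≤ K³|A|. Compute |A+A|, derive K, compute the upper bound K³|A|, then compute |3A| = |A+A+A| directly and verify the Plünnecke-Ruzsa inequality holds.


|A| = 4.
Step 1: Compute A + A by enumerating all 16 pairs.
A + A = {-6, 1, 2, 7, 8, 9, 10, 14, 15, 20}, so |A + A| = 10.
Step 2: Doubling constant K = |A + A|/|A| = 10/4 = 10/4 ≈ 2.5000.
Step 3: Plünnecke-Ruzsa gives |3A| ≤ K³·|A| = (2.5000)³ · 4 ≈ 62.5000.
Step 4: Compute 3A = A + A + A directly by enumerating all triples (a,b,c) ∈ A³; |3A| = 19.
Step 5: Check 19 ≤ 62.5000? Yes ✓.

K = 10/4, Plünnecke-Ruzsa bound K³|A| ≈ 62.5000, |3A| = 19, inequality holds.


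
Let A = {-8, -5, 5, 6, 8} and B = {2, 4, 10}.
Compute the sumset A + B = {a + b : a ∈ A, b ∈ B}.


A + B = {a + b : a ∈ A, b ∈ B}.
Enumerate all |A|·|B| = 5·3 = 15 pairs (a, b) and collect distinct sums.
a = -8: -8+2=-6, -8+4=-4, -8+10=2
a = -5: -5+2=-3, -5+4=-1, -5+10=5
a = 5: 5+2=7, 5+4=9, 5+10=15
a = 6: 6+2=8, 6+4=10, 6+10=16
a = 8: 8+2=10, 8+4=12, 8+10=18
Collecting distinct sums: A + B = {-6, -4, -3, -1, 2, 5, 7, 8, 9, 10, 12, 15, 16, 18}
|A + B| = 14

A + B = {-6, -4, -3, -1, 2, 5, 7, 8, 9, 10, 12, 15, 16, 18}


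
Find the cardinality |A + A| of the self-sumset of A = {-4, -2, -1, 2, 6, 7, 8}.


A + A = {a + a' : a, a' ∈ A}; |A| = 7.
General bounds: 2|A| - 1 ≤ |A + A| ≤ |A|(|A|+1)/2, i.e. 13 ≤ |A + A| ≤ 28.
Lower bound 2|A|-1 is attained iff A is an arithmetic progression.
Enumerate sums a + a' for a ≤ a' (symmetric, so this suffices):
a = -4: -4+-4=-8, -4+-2=-6, -4+-1=-5, -4+2=-2, -4+6=2, -4+7=3, -4+8=4
a = -2: -2+-2=-4, -2+-1=-3, -2+2=0, -2+6=4, -2+7=5, -2+8=6
a = -1: -1+-1=-2, -1+2=1, -1+6=5, -1+7=6, -1+8=7
a = 2: 2+2=4, 2+6=8, 2+7=9, 2+8=10
a = 6: 6+6=12, 6+7=13, 6+8=14
a = 7: 7+7=14, 7+8=15
a = 8: 8+8=16
Distinct sums: {-8, -6, -5, -4, -3, -2, 0, 1, 2, 3, 4, 5, 6, 7, 8, 9, 10, 12, 13, 14, 15, 16}
|A + A| = 22

|A + A| = 22


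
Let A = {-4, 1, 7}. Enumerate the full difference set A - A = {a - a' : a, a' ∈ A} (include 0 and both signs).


A - A = {a - a' : a, a' ∈ A}.
Compute a - a' for each ordered pair (a, a'):
a = -4: -4--4=0, -4-1=-5, -4-7=-11
a = 1: 1--4=5, 1-1=0, 1-7=-6
a = 7: 7--4=11, 7-1=6, 7-7=0
Collecting distinct values (and noting 0 appears from a-a):
A - A = {-11, -6, -5, 0, 5, 6, 11}
|A - A| = 7

A - A = {-11, -6, -5, 0, 5, 6, 11}


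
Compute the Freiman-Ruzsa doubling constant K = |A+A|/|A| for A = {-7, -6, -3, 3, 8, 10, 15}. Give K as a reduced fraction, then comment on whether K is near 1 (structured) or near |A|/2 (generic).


|A| = 7.
Compute A + A by enumerating all 49 pairs.
A + A = {-14, -13, -12, -10, -9, -6, -4, -3, 0, 1, 2, 3, 4, 5, 6, 7, 8, 9, 11, 12, 13, 16, 18, 20, 23, 25, 30}, so |A + A| = 27.
K = |A + A| / |A| = 27/7 (already in lowest terms) ≈ 3.8571.
Reference: AP of size 7 gives K = 13/7 ≈ 1.8571; a fully generic set of size 7 gives K ≈ 4.0000.

|A| = 7, |A + A| = 27, K = 27/7.


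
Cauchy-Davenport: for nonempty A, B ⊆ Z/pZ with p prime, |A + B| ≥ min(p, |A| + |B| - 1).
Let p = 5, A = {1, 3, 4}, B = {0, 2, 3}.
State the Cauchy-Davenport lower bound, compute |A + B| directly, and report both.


Cauchy-Davenport: |A + B| ≥ min(p, |A| + |B| - 1) for A, B nonempty in Z/pZ.
|A| = 3, |B| = 3, p = 5.
CD lower bound = min(5, 3 + 3 - 1) = min(5, 5) = 5.
Compute A + B mod 5 directly:
a = 1: 1+0=1, 1+2=3, 1+3=4
a = 3: 3+0=3, 3+2=0, 3+3=1
a = 4: 4+0=4, 4+2=1, 4+3=2
A + B = {0, 1, 2, 3, 4}, so |A + B| = 5.
Verify: 5 ≥ 5? Yes ✓.

CD lower bound = 5, actual |A + B| = 5.


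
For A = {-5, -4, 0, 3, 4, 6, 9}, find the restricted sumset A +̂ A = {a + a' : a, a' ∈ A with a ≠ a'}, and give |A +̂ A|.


Restricted sumset: A +̂ A = {a + a' : a ∈ A, a' ∈ A, a ≠ a'}.
Equivalently, take A + A and drop any sum 2a that is achievable ONLY as a + a for a ∈ A (i.e. sums representable only with equal summands).
Enumerate pairs (a, a') with a < a' (symmetric, so each unordered pair gives one sum; this covers all a ≠ a'):
  -5 + -4 = -9
  -5 + 0 = -5
  -5 + 3 = -2
  -5 + 4 = -1
  -5 + 6 = 1
  -5 + 9 = 4
  -4 + 0 = -4
  -4 + 3 = -1
  -4 + 4 = 0
  -4 + 6 = 2
  -4 + 9 = 5
  0 + 3 = 3
  0 + 4 = 4
  0 + 6 = 6
  0 + 9 = 9
  3 + 4 = 7
  3 + 6 = 9
  3 + 9 = 12
  4 + 6 = 10
  4 + 9 = 13
  6 + 9 = 15
Collected distinct sums: {-9, -5, -4, -2, -1, 0, 1, 2, 3, 4, 5, 6, 7, 9, 10, 12, 13, 15}
|A +̂ A| = 18
(Reference bound: |A +̂ A| ≥ 2|A| - 3 for |A| ≥ 2, with |A| = 7 giving ≥ 11.)

|A +̂ A| = 18


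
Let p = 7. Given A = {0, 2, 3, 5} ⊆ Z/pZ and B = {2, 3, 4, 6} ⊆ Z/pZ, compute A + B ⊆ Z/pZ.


Work in Z/7Z: reduce every sum a + b modulo 7.
Enumerate all 16 pairs:
a = 0: 0+2=2, 0+3=3, 0+4=4, 0+6=6
a = 2: 2+2=4, 2+3=5, 2+4=6, 2+6=1
a = 3: 3+2=5, 3+3=6, 3+4=0, 3+6=2
a = 5: 5+2=0, 5+3=1, 5+4=2, 5+6=4
Distinct residues collected: {0, 1, 2, 3, 4, 5, 6}
|A + B| = 7 (out of 7 total residues).

A + B = {0, 1, 2, 3, 4, 5, 6}


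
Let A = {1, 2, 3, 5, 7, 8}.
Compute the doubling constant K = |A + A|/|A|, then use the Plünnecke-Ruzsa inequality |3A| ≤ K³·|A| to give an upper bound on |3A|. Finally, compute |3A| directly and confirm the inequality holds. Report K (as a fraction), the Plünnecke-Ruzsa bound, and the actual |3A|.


|A| = 6.
Step 1: Compute A + A by enumerating all 36 pairs.
A + A = {2, 3, 4, 5, 6, 7, 8, 9, 10, 11, 12, 13, 14, 15, 16}, so |A + A| = 15.
Step 2: Doubling constant K = |A + A|/|A| = 15/6 = 15/6 ≈ 2.5000.
Step 3: Plünnecke-Ruzsa gives |3A| ≤ K³·|A| = (2.5000)³ · 6 ≈ 93.7500.
Step 4: Compute 3A = A + A + A directly by enumerating all triples (a,b,c) ∈ A³; |3A| = 22.
Step 5: Check 22 ≤ 93.7500? Yes ✓.

K = 15/6, Plünnecke-Ruzsa bound K³|A| ≈ 93.7500, |3A| = 22, inequality holds.


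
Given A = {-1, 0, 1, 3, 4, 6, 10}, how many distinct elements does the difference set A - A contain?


A - A = {a - a' : a, a' ∈ A}; |A| = 7.
Bounds: 2|A|-1 ≤ |A - A| ≤ |A|² - |A| + 1, i.e. 13 ≤ |A - A| ≤ 43.
Note: 0 ∈ A - A always (from a - a). The set is symmetric: if d ∈ A - A then -d ∈ A - A.
Enumerate nonzero differences d = a - a' with a > a' (then include -d):
Positive differences: {1, 2, 3, 4, 5, 6, 7, 9, 10, 11}
Full difference set: {0} ∪ (positive diffs) ∪ (negative diffs).
|A - A| = 1 + 2·10 = 21 (matches direct enumeration: 21).

|A - A| = 21


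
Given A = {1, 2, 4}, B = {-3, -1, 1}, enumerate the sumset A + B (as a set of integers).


A + B = {a + b : a ∈ A, b ∈ B}.
Enumerate all |A|·|B| = 3·3 = 9 pairs (a, b) and collect distinct sums.
a = 1: 1+-3=-2, 1+-1=0, 1+1=2
a = 2: 2+-3=-1, 2+-1=1, 2+1=3
a = 4: 4+-3=1, 4+-1=3, 4+1=5
Collecting distinct sums: A + B = {-2, -1, 0, 1, 2, 3, 5}
|A + B| = 7

A + B = {-2, -1, 0, 1, 2, 3, 5}


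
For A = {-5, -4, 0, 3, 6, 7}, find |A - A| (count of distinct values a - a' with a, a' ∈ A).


A - A = {a - a' : a, a' ∈ A}; |A| = 6.
Bounds: 2|A|-1 ≤ |A - A| ≤ |A|² - |A| + 1, i.e. 11 ≤ |A - A| ≤ 31.
Note: 0 ∈ A - A always (from a - a). The set is symmetric: if d ∈ A - A then -d ∈ A - A.
Enumerate nonzero differences d = a - a' with a > a' (then include -d):
Positive differences: {1, 3, 4, 5, 6, 7, 8, 10, 11, 12}
Full difference set: {0} ∪ (positive diffs) ∪ (negative diffs).
|A - A| = 1 + 2·10 = 21 (matches direct enumeration: 21).

|A - A| = 21


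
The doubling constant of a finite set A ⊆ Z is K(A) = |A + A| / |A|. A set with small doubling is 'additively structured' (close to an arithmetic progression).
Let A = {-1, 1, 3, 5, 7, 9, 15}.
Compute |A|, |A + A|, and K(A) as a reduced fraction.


|A| = 7.
Compute A + A by enumerating all 49 pairs.
A + A = {-2, 0, 2, 4, 6, 8, 10, 12, 14, 16, 18, 20, 22, 24, 30}, so |A + A| = 15.
K = |A + A| / |A| = 15/7 (already in lowest terms) ≈ 2.1429.
Reference: AP of size 7 gives K = 13/7 ≈ 1.8571; a fully generic set of size 7 gives K ≈ 4.0000.

|A| = 7, |A + A| = 15, K = 15/7.


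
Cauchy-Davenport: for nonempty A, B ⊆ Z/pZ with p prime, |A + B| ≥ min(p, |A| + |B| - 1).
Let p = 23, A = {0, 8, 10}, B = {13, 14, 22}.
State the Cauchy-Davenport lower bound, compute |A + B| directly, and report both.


Cauchy-Davenport: |A + B| ≥ min(p, |A| + |B| - 1) for A, B nonempty in Z/pZ.
|A| = 3, |B| = 3, p = 23.
CD lower bound = min(23, 3 + 3 - 1) = min(23, 5) = 5.
Compute A + B mod 23 directly:
a = 0: 0+13=13, 0+14=14, 0+22=22
a = 8: 8+13=21, 8+14=22, 8+22=7
a = 10: 10+13=0, 10+14=1, 10+22=9
A + B = {0, 1, 7, 9, 13, 14, 21, 22}, so |A + B| = 8.
Verify: 8 ≥ 5? Yes ✓.

CD lower bound = 5, actual |A + B| = 8.


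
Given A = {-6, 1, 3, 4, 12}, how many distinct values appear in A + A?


A + A = {a + a' : a, a' ∈ A}; |A| = 5.
General bounds: 2|A| - 1 ≤ |A + A| ≤ |A|(|A|+1)/2, i.e. 9 ≤ |A + A| ≤ 15.
Lower bound 2|A|-1 is attained iff A is an arithmetic progression.
Enumerate sums a + a' for a ≤ a' (symmetric, so this suffices):
a = -6: -6+-6=-12, -6+1=-5, -6+3=-3, -6+4=-2, -6+12=6
a = 1: 1+1=2, 1+3=4, 1+4=5, 1+12=13
a = 3: 3+3=6, 3+4=7, 3+12=15
a = 4: 4+4=8, 4+12=16
a = 12: 12+12=24
Distinct sums: {-12, -5, -3, -2, 2, 4, 5, 6, 7, 8, 13, 15, 16, 24}
|A + A| = 14

|A + A| = 14


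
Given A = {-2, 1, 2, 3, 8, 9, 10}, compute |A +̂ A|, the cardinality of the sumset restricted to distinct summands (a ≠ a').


Restricted sumset: A +̂ A = {a + a' : a ∈ A, a' ∈ A, a ≠ a'}.
Equivalently, take A + A and drop any sum 2a that is achievable ONLY as a + a for a ∈ A (i.e. sums representable only with equal summands).
Enumerate pairs (a, a') with a < a' (symmetric, so each unordered pair gives one sum; this covers all a ≠ a'):
  -2 + 1 = -1
  -2 + 2 = 0
  -2 + 3 = 1
  -2 + 8 = 6
  -2 + 9 = 7
  -2 + 10 = 8
  1 + 2 = 3
  1 + 3 = 4
  1 + 8 = 9
  1 + 9 = 10
  1 + 10 = 11
  2 + 3 = 5
  2 + 8 = 10
  2 + 9 = 11
  2 + 10 = 12
  3 + 8 = 11
  3 + 9 = 12
  3 + 10 = 13
  8 + 9 = 17
  8 + 10 = 18
  9 + 10 = 19
Collected distinct sums: {-1, 0, 1, 3, 4, 5, 6, 7, 8, 9, 10, 11, 12, 13, 17, 18, 19}
|A +̂ A| = 17
(Reference bound: |A +̂ A| ≥ 2|A| - 3 for |A| ≥ 2, with |A| = 7 giving ≥ 11.)

|A +̂ A| = 17


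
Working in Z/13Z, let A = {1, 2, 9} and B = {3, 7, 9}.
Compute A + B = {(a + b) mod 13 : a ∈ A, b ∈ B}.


Work in Z/13Z: reduce every sum a + b modulo 13.
Enumerate all 9 pairs:
a = 1: 1+3=4, 1+7=8, 1+9=10
a = 2: 2+3=5, 2+7=9, 2+9=11
a = 9: 9+3=12, 9+7=3, 9+9=5
Distinct residues collected: {3, 4, 5, 8, 9, 10, 11, 12}
|A + B| = 8 (out of 13 total residues).

A + B = {3, 4, 5, 8, 9, 10, 11, 12}


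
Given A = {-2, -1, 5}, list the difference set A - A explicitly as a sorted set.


A - A = {a - a' : a, a' ∈ A}.
Compute a - a' for each ordered pair (a, a'):
a = -2: -2--2=0, -2--1=-1, -2-5=-7
a = -1: -1--2=1, -1--1=0, -1-5=-6
a = 5: 5--2=7, 5--1=6, 5-5=0
Collecting distinct values (and noting 0 appears from a-a):
A - A = {-7, -6, -1, 0, 1, 6, 7}
|A - A| = 7

A - A = {-7, -6, -1, 0, 1, 6, 7}


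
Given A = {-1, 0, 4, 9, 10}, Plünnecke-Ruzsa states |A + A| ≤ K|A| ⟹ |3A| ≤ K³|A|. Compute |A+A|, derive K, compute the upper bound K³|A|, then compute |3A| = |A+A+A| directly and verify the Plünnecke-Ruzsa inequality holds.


|A| = 5.
Step 1: Compute A + A by enumerating all 25 pairs.
A + A = {-2, -1, 0, 3, 4, 8, 9, 10, 13, 14, 18, 19, 20}, so |A + A| = 13.
Step 2: Doubling constant K = |A + A|/|A| = 13/5 = 13/5 ≈ 2.6000.
Step 3: Plünnecke-Ruzsa gives |3A| ≤ K³·|A| = (2.6000)³ · 5 ≈ 87.8800.
Step 4: Compute 3A = A + A + A directly by enumerating all triples (a,b,c) ∈ A³; |3A| = 25.
Step 5: Check 25 ≤ 87.8800? Yes ✓.

K = 13/5, Plünnecke-Ruzsa bound K³|A| ≈ 87.8800, |3A| = 25, inequality holds.


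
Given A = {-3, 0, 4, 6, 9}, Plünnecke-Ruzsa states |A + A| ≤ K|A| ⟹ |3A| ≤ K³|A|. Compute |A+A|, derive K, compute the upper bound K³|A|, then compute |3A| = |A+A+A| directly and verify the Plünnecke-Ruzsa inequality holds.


|A| = 5.
Step 1: Compute A + A by enumerating all 25 pairs.
A + A = {-6, -3, 0, 1, 3, 4, 6, 8, 9, 10, 12, 13, 15, 18}, so |A + A| = 14.
Step 2: Doubling constant K = |A + A|/|A| = 14/5 = 14/5 ≈ 2.8000.
Step 3: Plünnecke-Ruzsa gives |3A| ≤ K³·|A| = (2.8000)³ · 5 ≈ 109.7600.
Step 4: Compute 3A = A + A + A directly by enumerating all triples (a,b,c) ∈ A³; |3A| = 26.
Step 5: Check 26 ≤ 109.7600? Yes ✓.

K = 14/5, Plünnecke-Ruzsa bound K³|A| ≈ 109.7600, |3A| = 26, inequality holds.


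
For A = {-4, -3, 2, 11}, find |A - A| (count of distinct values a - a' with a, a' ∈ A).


A - A = {a - a' : a, a' ∈ A}; |A| = 4.
Bounds: 2|A|-1 ≤ |A - A| ≤ |A|² - |A| + 1, i.e. 7 ≤ |A - A| ≤ 13.
Note: 0 ∈ A - A always (from a - a). The set is symmetric: if d ∈ A - A then -d ∈ A - A.
Enumerate nonzero differences d = a - a' with a > a' (then include -d):
Positive differences: {1, 5, 6, 9, 14, 15}
Full difference set: {0} ∪ (positive diffs) ∪ (negative diffs).
|A - A| = 1 + 2·6 = 13 (matches direct enumeration: 13).

|A - A| = 13


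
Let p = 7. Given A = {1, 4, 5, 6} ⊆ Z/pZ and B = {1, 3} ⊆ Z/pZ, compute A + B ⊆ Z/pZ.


Work in Z/7Z: reduce every sum a + b modulo 7.
Enumerate all 8 pairs:
a = 1: 1+1=2, 1+3=4
a = 4: 4+1=5, 4+3=0
a = 5: 5+1=6, 5+3=1
a = 6: 6+1=0, 6+3=2
Distinct residues collected: {0, 1, 2, 4, 5, 6}
|A + B| = 6 (out of 7 total residues).

A + B = {0, 1, 2, 4, 5, 6}


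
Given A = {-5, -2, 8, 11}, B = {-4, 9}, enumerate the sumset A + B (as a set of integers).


A + B = {a + b : a ∈ A, b ∈ B}.
Enumerate all |A|·|B| = 4·2 = 8 pairs (a, b) and collect distinct sums.
a = -5: -5+-4=-9, -5+9=4
a = -2: -2+-4=-6, -2+9=7
a = 8: 8+-4=4, 8+9=17
a = 11: 11+-4=7, 11+9=20
Collecting distinct sums: A + B = {-9, -6, 4, 7, 17, 20}
|A + B| = 6

A + B = {-9, -6, 4, 7, 17, 20}


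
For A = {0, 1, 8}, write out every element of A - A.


A - A = {a - a' : a, a' ∈ A}.
Compute a - a' for each ordered pair (a, a'):
a = 0: 0-0=0, 0-1=-1, 0-8=-8
a = 1: 1-0=1, 1-1=0, 1-8=-7
a = 8: 8-0=8, 8-1=7, 8-8=0
Collecting distinct values (and noting 0 appears from a-a):
A - A = {-8, -7, -1, 0, 1, 7, 8}
|A - A| = 7

A - A = {-8, -7, -1, 0, 1, 7, 8}


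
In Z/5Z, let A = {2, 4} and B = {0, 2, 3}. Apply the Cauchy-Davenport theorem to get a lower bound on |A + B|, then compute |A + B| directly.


Cauchy-Davenport: |A + B| ≥ min(p, |A| + |B| - 1) for A, B nonempty in Z/pZ.
|A| = 2, |B| = 3, p = 5.
CD lower bound = min(5, 2 + 3 - 1) = min(5, 4) = 4.
Compute A + B mod 5 directly:
a = 2: 2+0=2, 2+2=4, 2+3=0
a = 4: 4+0=4, 4+2=1, 4+3=2
A + B = {0, 1, 2, 4}, so |A + B| = 4.
Verify: 4 ≥ 4? Yes ✓.

CD lower bound = 4, actual |A + B| = 4.


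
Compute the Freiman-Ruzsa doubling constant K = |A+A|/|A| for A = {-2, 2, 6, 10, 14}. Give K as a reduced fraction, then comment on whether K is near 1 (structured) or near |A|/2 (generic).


|A| = 5.
Compute A + A by enumerating all 25 pairs.
A + A = {-4, 0, 4, 8, 12, 16, 20, 24, 28}, so |A + A| = 9.
K = |A + A| / |A| = 9/5 (already in lowest terms) ≈ 1.8000.
Reference: AP of size 5 gives K = 9/5 ≈ 1.8000; a fully generic set of size 5 gives K ≈ 3.0000.

|A| = 5, |A + A| = 9, K = 9/5.


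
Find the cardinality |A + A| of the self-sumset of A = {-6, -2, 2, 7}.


A + A = {a + a' : a, a' ∈ A}; |A| = 4.
General bounds: 2|A| - 1 ≤ |A + A| ≤ |A|(|A|+1)/2, i.e. 7 ≤ |A + A| ≤ 10.
Lower bound 2|A|-1 is attained iff A is an arithmetic progression.
Enumerate sums a + a' for a ≤ a' (symmetric, so this suffices):
a = -6: -6+-6=-12, -6+-2=-8, -6+2=-4, -6+7=1
a = -2: -2+-2=-4, -2+2=0, -2+7=5
a = 2: 2+2=4, 2+7=9
a = 7: 7+7=14
Distinct sums: {-12, -8, -4, 0, 1, 4, 5, 9, 14}
|A + A| = 9

|A + A| = 9


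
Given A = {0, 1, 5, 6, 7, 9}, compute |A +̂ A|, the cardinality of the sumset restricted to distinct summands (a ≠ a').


Restricted sumset: A +̂ A = {a + a' : a ∈ A, a' ∈ A, a ≠ a'}.
Equivalently, take A + A and drop any sum 2a that is achievable ONLY as a + a for a ∈ A (i.e. sums representable only with equal summands).
Enumerate pairs (a, a') with a < a' (symmetric, so each unordered pair gives one sum; this covers all a ≠ a'):
  0 + 1 = 1
  0 + 5 = 5
  0 + 6 = 6
  0 + 7 = 7
  0 + 9 = 9
  1 + 5 = 6
  1 + 6 = 7
  1 + 7 = 8
  1 + 9 = 10
  5 + 6 = 11
  5 + 7 = 12
  5 + 9 = 14
  6 + 7 = 13
  6 + 9 = 15
  7 + 9 = 16
Collected distinct sums: {1, 5, 6, 7, 8, 9, 10, 11, 12, 13, 14, 15, 16}
|A +̂ A| = 13
(Reference bound: |A +̂ A| ≥ 2|A| - 3 for |A| ≥ 2, with |A| = 6 giving ≥ 9.)

|A +̂ A| = 13


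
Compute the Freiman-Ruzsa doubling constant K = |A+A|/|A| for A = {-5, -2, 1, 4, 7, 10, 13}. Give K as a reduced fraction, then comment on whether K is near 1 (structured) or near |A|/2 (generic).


|A| = 7.
Compute A + A by enumerating all 49 pairs.
A + A = {-10, -7, -4, -1, 2, 5, 8, 11, 14, 17, 20, 23, 26}, so |A + A| = 13.
K = |A + A| / |A| = 13/7 (already in lowest terms) ≈ 1.8571.
Reference: AP of size 7 gives K = 13/7 ≈ 1.8571; a fully generic set of size 7 gives K ≈ 4.0000.

|A| = 7, |A + A| = 13, K = 13/7.


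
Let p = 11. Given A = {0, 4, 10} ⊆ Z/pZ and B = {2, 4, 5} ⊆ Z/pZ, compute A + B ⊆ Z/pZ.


Work in Z/11Z: reduce every sum a + b modulo 11.
Enumerate all 9 pairs:
a = 0: 0+2=2, 0+4=4, 0+5=5
a = 4: 4+2=6, 4+4=8, 4+5=9
a = 10: 10+2=1, 10+4=3, 10+5=4
Distinct residues collected: {1, 2, 3, 4, 5, 6, 8, 9}
|A + B| = 8 (out of 11 total residues).

A + B = {1, 2, 3, 4, 5, 6, 8, 9}


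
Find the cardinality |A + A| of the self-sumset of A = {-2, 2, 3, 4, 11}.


A + A = {a + a' : a, a' ∈ A}; |A| = 5.
General bounds: 2|A| - 1 ≤ |A + A| ≤ |A|(|A|+1)/2, i.e. 9 ≤ |A + A| ≤ 15.
Lower bound 2|A|-1 is attained iff A is an arithmetic progression.
Enumerate sums a + a' for a ≤ a' (symmetric, so this suffices):
a = -2: -2+-2=-4, -2+2=0, -2+3=1, -2+4=2, -2+11=9
a = 2: 2+2=4, 2+3=5, 2+4=6, 2+11=13
a = 3: 3+3=6, 3+4=7, 3+11=14
a = 4: 4+4=8, 4+11=15
a = 11: 11+11=22
Distinct sums: {-4, 0, 1, 2, 4, 5, 6, 7, 8, 9, 13, 14, 15, 22}
|A + A| = 14

|A + A| = 14


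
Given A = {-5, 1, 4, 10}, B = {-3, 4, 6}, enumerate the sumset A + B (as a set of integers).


A + B = {a + b : a ∈ A, b ∈ B}.
Enumerate all |A|·|B| = 4·3 = 12 pairs (a, b) and collect distinct sums.
a = -5: -5+-3=-8, -5+4=-1, -5+6=1
a = 1: 1+-3=-2, 1+4=5, 1+6=7
a = 4: 4+-3=1, 4+4=8, 4+6=10
a = 10: 10+-3=7, 10+4=14, 10+6=16
Collecting distinct sums: A + B = {-8, -2, -1, 1, 5, 7, 8, 10, 14, 16}
|A + B| = 10

A + B = {-8, -2, -1, 1, 5, 7, 8, 10, 14, 16}


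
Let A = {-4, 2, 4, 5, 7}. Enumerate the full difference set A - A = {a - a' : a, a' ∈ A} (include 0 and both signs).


A - A = {a - a' : a, a' ∈ A}.
Compute a - a' for each ordered pair (a, a'):
a = -4: -4--4=0, -4-2=-6, -4-4=-8, -4-5=-9, -4-7=-11
a = 2: 2--4=6, 2-2=0, 2-4=-2, 2-5=-3, 2-7=-5
a = 4: 4--4=8, 4-2=2, 4-4=0, 4-5=-1, 4-7=-3
a = 5: 5--4=9, 5-2=3, 5-4=1, 5-5=0, 5-7=-2
a = 7: 7--4=11, 7-2=5, 7-4=3, 7-5=2, 7-7=0
Collecting distinct values (and noting 0 appears from a-a):
A - A = {-11, -9, -8, -6, -5, -3, -2, -1, 0, 1, 2, 3, 5, 6, 8, 9, 11}
|A - A| = 17

A - A = {-11, -9, -8, -6, -5, -3, -2, -1, 0, 1, 2, 3, 5, 6, 8, 9, 11}


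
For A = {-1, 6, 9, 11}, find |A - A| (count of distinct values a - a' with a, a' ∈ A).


A - A = {a - a' : a, a' ∈ A}; |A| = 4.
Bounds: 2|A|-1 ≤ |A - A| ≤ |A|² - |A| + 1, i.e. 7 ≤ |A - A| ≤ 13.
Note: 0 ∈ A - A always (from a - a). The set is symmetric: if d ∈ A - A then -d ∈ A - A.
Enumerate nonzero differences d = a - a' with a > a' (then include -d):
Positive differences: {2, 3, 5, 7, 10, 12}
Full difference set: {0} ∪ (positive diffs) ∪ (negative diffs).
|A - A| = 1 + 2·6 = 13 (matches direct enumeration: 13).

|A - A| = 13


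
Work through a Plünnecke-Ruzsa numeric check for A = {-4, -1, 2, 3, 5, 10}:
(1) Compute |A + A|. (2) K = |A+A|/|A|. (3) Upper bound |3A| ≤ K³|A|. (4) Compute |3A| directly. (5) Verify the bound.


|A| = 6.
Step 1: Compute A + A by enumerating all 36 pairs.
A + A = {-8, -5, -2, -1, 1, 2, 4, 5, 6, 7, 8, 9, 10, 12, 13, 15, 20}, so |A + A| = 17.
Step 2: Doubling constant K = |A + A|/|A| = 17/6 = 17/6 ≈ 2.8333.
Step 3: Plünnecke-Ruzsa gives |3A| ≤ K³·|A| = (2.8333)³ · 6 ≈ 136.4722.
Step 4: Compute 3A = A + A + A directly by enumerating all triples (a,b,c) ∈ A³; |3A| = 31.
Step 5: Check 31 ≤ 136.4722? Yes ✓.

K = 17/6, Plünnecke-Ruzsa bound K³|A| ≈ 136.4722, |3A| = 31, inequality holds.


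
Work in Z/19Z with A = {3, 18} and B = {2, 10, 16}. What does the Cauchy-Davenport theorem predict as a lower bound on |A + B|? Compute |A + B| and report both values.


Cauchy-Davenport: |A + B| ≥ min(p, |A| + |B| - 1) for A, B nonempty in Z/pZ.
|A| = 2, |B| = 3, p = 19.
CD lower bound = min(19, 2 + 3 - 1) = min(19, 4) = 4.
Compute A + B mod 19 directly:
a = 3: 3+2=5, 3+10=13, 3+16=0
a = 18: 18+2=1, 18+10=9, 18+16=15
A + B = {0, 1, 5, 9, 13, 15}, so |A + B| = 6.
Verify: 6 ≥ 4? Yes ✓.

CD lower bound = 4, actual |A + B| = 6.


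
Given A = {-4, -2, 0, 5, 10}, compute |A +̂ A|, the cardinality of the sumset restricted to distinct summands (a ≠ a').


Restricted sumset: A +̂ A = {a + a' : a ∈ A, a' ∈ A, a ≠ a'}.
Equivalently, take A + A and drop any sum 2a that is achievable ONLY as a + a for a ∈ A (i.e. sums representable only with equal summands).
Enumerate pairs (a, a') with a < a' (symmetric, so each unordered pair gives one sum; this covers all a ≠ a'):
  -4 + -2 = -6
  -4 + 0 = -4
  -4 + 5 = 1
  -4 + 10 = 6
  -2 + 0 = -2
  -2 + 5 = 3
  -2 + 10 = 8
  0 + 5 = 5
  0 + 10 = 10
  5 + 10 = 15
Collected distinct sums: {-6, -4, -2, 1, 3, 5, 6, 8, 10, 15}
|A +̂ A| = 10
(Reference bound: |A +̂ A| ≥ 2|A| - 3 for |A| ≥ 2, with |A| = 5 giving ≥ 7.)

|A +̂ A| = 10


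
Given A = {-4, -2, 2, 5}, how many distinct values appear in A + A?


A + A = {a + a' : a, a' ∈ A}; |A| = 4.
General bounds: 2|A| - 1 ≤ |A + A| ≤ |A|(|A|+1)/2, i.e. 7 ≤ |A + A| ≤ 10.
Lower bound 2|A|-1 is attained iff A is an arithmetic progression.
Enumerate sums a + a' for a ≤ a' (symmetric, so this suffices):
a = -4: -4+-4=-8, -4+-2=-6, -4+2=-2, -4+5=1
a = -2: -2+-2=-4, -2+2=0, -2+5=3
a = 2: 2+2=4, 2+5=7
a = 5: 5+5=10
Distinct sums: {-8, -6, -4, -2, 0, 1, 3, 4, 7, 10}
|A + A| = 10

|A + A| = 10


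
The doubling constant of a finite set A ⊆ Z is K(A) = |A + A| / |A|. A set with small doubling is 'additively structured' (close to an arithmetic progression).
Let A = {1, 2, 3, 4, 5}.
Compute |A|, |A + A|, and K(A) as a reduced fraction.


|A| = 5.
Compute A + A by enumerating all 25 pairs.
A + A = {2, 3, 4, 5, 6, 7, 8, 9, 10}, so |A + A| = 9.
K = |A + A| / |A| = 9/5 (already in lowest terms) ≈ 1.8000.
Reference: AP of size 5 gives K = 9/5 ≈ 1.8000; a fully generic set of size 5 gives K ≈ 3.0000.

|A| = 5, |A + A| = 9, K = 9/5.


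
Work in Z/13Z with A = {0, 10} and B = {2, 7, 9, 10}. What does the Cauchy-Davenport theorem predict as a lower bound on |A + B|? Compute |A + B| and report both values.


Cauchy-Davenport: |A + B| ≥ min(p, |A| + |B| - 1) for A, B nonempty in Z/pZ.
|A| = 2, |B| = 4, p = 13.
CD lower bound = min(13, 2 + 4 - 1) = min(13, 5) = 5.
Compute A + B mod 13 directly:
a = 0: 0+2=2, 0+7=7, 0+9=9, 0+10=10
a = 10: 10+2=12, 10+7=4, 10+9=6, 10+10=7
A + B = {2, 4, 6, 7, 9, 10, 12}, so |A + B| = 7.
Verify: 7 ≥ 5? Yes ✓.

CD lower bound = 5, actual |A + B| = 7.


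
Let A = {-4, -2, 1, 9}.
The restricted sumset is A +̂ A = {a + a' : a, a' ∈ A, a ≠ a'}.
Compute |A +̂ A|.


Restricted sumset: A +̂ A = {a + a' : a ∈ A, a' ∈ A, a ≠ a'}.
Equivalently, take A + A and drop any sum 2a that is achievable ONLY as a + a for a ∈ A (i.e. sums representable only with equal summands).
Enumerate pairs (a, a') with a < a' (symmetric, so each unordered pair gives one sum; this covers all a ≠ a'):
  -4 + -2 = -6
  -4 + 1 = -3
  -4 + 9 = 5
  -2 + 1 = -1
  -2 + 9 = 7
  1 + 9 = 10
Collected distinct sums: {-6, -3, -1, 5, 7, 10}
|A +̂ A| = 6
(Reference bound: |A +̂ A| ≥ 2|A| - 3 for |A| ≥ 2, with |A| = 4 giving ≥ 5.)

|A +̂ A| = 6


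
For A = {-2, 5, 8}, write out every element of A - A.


A - A = {a - a' : a, a' ∈ A}.
Compute a - a' for each ordered pair (a, a'):
a = -2: -2--2=0, -2-5=-7, -2-8=-10
a = 5: 5--2=7, 5-5=0, 5-8=-3
a = 8: 8--2=10, 8-5=3, 8-8=0
Collecting distinct values (and noting 0 appears from a-a):
A - A = {-10, -7, -3, 0, 3, 7, 10}
|A - A| = 7

A - A = {-10, -7, -3, 0, 3, 7, 10}


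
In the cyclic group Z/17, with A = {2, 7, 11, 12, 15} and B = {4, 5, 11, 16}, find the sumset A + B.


Work in Z/17Z: reduce every sum a + b modulo 17.
Enumerate all 20 pairs:
a = 2: 2+4=6, 2+5=7, 2+11=13, 2+16=1
a = 7: 7+4=11, 7+5=12, 7+11=1, 7+16=6
a = 11: 11+4=15, 11+5=16, 11+11=5, 11+16=10
a = 12: 12+4=16, 12+5=0, 12+11=6, 12+16=11
a = 15: 15+4=2, 15+5=3, 15+11=9, 15+16=14
Distinct residues collected: {0, 1, 2, 3, 5, 6, 7, 9, 10, 11, 12, 13, 14, 15, 16}
|A + B| = 15 (out of 17 total residues).

A + B = {0, 1, 2, 3, 5, 6, 7, 9, 10, 11, 12, 13, 14, 15, 16}


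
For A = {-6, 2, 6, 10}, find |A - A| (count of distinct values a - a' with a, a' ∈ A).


A - A = {a - a' : a, a' ∈ A}; |A| = 4.
Bounds: 2|A|-1 ≤ |A - A| ≤ |A|² - |A| + 1, i.e. 7 ≤ |A - A| ≤ 13.
Note: 0 ∈ A - A always (from a - a). The set is symmetric: if d ∈ A - A then -d ∈ A - A.
Enumerate nonzero differences d = a - a' with a > a' (then include -d):
Positive differences: {4, 8, 12, 16}
Full difference set: {0} ∪ (positive diffs) ∪ (negative diffs).
|A - A| = 1 + 2·4 = 9 (matches direct enumeration: 9).

|A - A| = 9


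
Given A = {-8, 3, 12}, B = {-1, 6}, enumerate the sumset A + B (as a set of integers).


A + B = {a + b : a ∈ A, b ∈ B}.
Enumerate all |A|·|B| = 3·2 = 6 pairs (a, b) and collect distinct sums.
a = -8: -8+-1=-9, -8+6=-2
a = 3: 3+-1=2, 3+6=9
a = 12: 12+-1=11, 12+6=18
Collecting distinct sums: A + B = {-9, -2, 2, 9, 11, 18}
|A + B| = 6

A + B = {-9, -2, 2, 9, 11, 18}


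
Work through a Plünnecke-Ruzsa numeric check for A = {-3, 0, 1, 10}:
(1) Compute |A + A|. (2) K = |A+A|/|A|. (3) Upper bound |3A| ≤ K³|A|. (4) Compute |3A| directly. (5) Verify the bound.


|A| = 4.
Step 1: Compute A + A by enumerating all 16 pairs.
A + A = {-6, -3, -2, 0, 1, 2, 7, 10, 11, 20}, so |A + A| = 10.
Step 2: Doubling constant K = |A + A|/|A| = 10/4 = 10/4 ≈ 2.5000.
Step 3: Plünnecke-Ruzsa gives |3A| ≤ K³·|A| = (2.5000)³ · 4 ≈ 62.5000.
Step 4: Compute 3A = A + A + A directly by enumerating all triples (a,b,c) ∈ A³; |3A| = 20.
Step 5: Check 20 ≤ 62.5000? Yes ✓.

K = 10/4, Plünnecke-Ruzsa bound K³|A| ≈ 62.5000, |3A| = 20, inequality holds.


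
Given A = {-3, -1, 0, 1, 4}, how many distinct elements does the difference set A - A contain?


A - A = {a - a' : a, a' ∈ A}; |A| = 5.
Bounds: 2|A|-1 ≤ |A - A| ≤ |A|² - |A| + 1, i.e. 9 ≤ |A - A| ≤ 21.
Note: 0 ∈ A - A always (from a - a). The set is symmetric: if d ∈ A - A then -d ∈ A - A.
Enumerate nonzero differences d = a - a' with a > a' (then include -d):
Positive differences: {1, 2, 3, 4, 5, 7}
Full difference set: {0} ∪ (positive diffs) ∪ (negative diffs).
|A - A| = 1 + 2·6 = 13 (matches direct enumeration: 13).

|A - A| = 13


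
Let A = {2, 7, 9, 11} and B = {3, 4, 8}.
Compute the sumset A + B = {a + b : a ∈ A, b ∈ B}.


A + B = {a + b : a ∈ A, b ∈ B}.
Enumerate all |A|·|B| = 4·3 = 12 pairs (a, b) and collect distinct sums.
a = 2: 2+3=5, 2+4=6, 2+8=10
a = 7: 7+3=10, 7+4=11, 7+8=15
a = 9: 9+3=12, 9+4=13, 9+8=17
a = 11: 11+3=14, 11+4=15, 11+8=19
Collecting distinct sums: A + B = {5, 6, 10, 11, 12, 13, 14, 15, 17, 19}
|A + B| = 10

A + B = {5, 6, 10, 11, 12, 13, 14, 15, 17, 19}


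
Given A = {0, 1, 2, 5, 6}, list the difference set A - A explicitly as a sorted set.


A - A = {a - a' : a, a' ∈ A}.
Compute a - a' for each ordered pair (a, a'):
a = 0: 0-0=0, 0-1=-1, 0-2=-2, 0-5=-5, 0-6=-6
a = 1: 1-0=1, 1-1=0, 1-2=-1, 1-5=-4, 1-6=-5
a = 2: 2-0=2, 2-1=1, 2-2=0, 2-5=-3, 2-6=-4
a = 5: 5-0=5, 5-1=4, 5-2=3, 5-5=0, 5-6=-1
a = 6: 6-0=6, 6-1=5, 6-2=4, 6-5=1, 6-6=0
Collecting distinct values (and noting 0 appears from a-a):
A - A = {-6, -5, -4, -3, -2, -1, 0, 1, 2, 3, 4, 5, 6}
|A - A| = 13

A - A = {-6, -5, -4, -3, -2, -1, 0, 1, 2, 3, 4, 5, 6}


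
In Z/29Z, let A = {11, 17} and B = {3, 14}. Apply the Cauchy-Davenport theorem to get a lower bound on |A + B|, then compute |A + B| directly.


Cauchy-Davenport: |A + B| ≥ min(p, |A| + |B| - 1) for A, B nonempty in Z/pZ.
|A| = 2, |B| = 2, p = 29.
CD lower bound = min(29, 2 + 2 - 1) = min(29, 3) = 3.
Compute A + B mod 29 directly:
a = 11: 11+3=14, 11+14=25
a = 17: 17+3=20, 17+14=2
A + B = {2, 14, 20, 25}, so |A + B| = 4.
Verify: 4 ≥ 3? Yes ✓.

CD lower bound = 3, actual |A + B| = 4.


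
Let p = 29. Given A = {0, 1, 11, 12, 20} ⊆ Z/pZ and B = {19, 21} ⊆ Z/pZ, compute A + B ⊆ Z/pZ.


Work in Z/29Z: reduce every sum a + b modulo 29.
Enumerate all 10 pairs:
a = 0: 0+19=19, 0+21=21
a = 1: 1+19=20, 1+21=22
a = 11: 11+19=1, 11+21=3
a = 12: 12+19=2, 12+21=4
a = 20: 20+19=10, 20+21=12
Distinct residues collected: {1, 2, 3, 4, 10, 12, 19, 20, 21, 22}
|A + B| = 10 (out of 29 total residues).

A + B = {1, 2, 3, 4, 10, 12, 19, 20, 21, 22}


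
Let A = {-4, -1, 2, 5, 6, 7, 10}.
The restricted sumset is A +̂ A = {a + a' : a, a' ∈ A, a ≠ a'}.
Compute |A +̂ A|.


Restricted sumset: A +̂ A = {a + a' : a ∈ A, a' ∈ A, a ≠ a'}.
Equivalently, take A + A and drop any sum 2a that is achievable ONLY as a + a for a ∈ A (i.e. sums representable only with equal summands).
Enumerate pairs (a, a') with a < a' (symmetric, so each unordered pair gives one sum; this covers all a ≠ a'):
  -4 + -1 = -5
  -4 + 2 = -2
  -4 + 5 = 1
  -4 + 6 = 2
  -4 + 7 = 3
  -4 + 10 = 6
  -1 + 2 = 1
  -1 + 5 = 4
  -1 + 6 = 5
  -1 + 7 = 6
  -1 + 10 = 9
  2 + 5 = 7
  2 + 6 = 8
  2 + 7 = 9
  2 + 10 = 12
  5 + 6 = 11
  5 + 7 = 12
  5 + 10 = 15
  6 + 7 = 13
  6 + 10 = 16
  7 + 10 = 17
Collected distinct sums: {-5, -2, 1, 2, 3, 4, 5, 6, 7, 8, 9, 11, 12, 13, 15, 16, 17}
|A +̂ A| = 17
(Reference bound: |A +̂ A| ≥ 2|A| - 3 for |A| ≥ 2, with |A| = 7 giving ≥ 11.)

|A +̂ A| = 17


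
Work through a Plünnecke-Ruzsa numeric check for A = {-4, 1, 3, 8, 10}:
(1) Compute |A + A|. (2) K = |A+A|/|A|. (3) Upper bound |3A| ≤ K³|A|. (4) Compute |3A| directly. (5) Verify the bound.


|A| = 5.
Step 1: Compute A + A by enumerating all 25 pairs.
A + A = {-8, -3, -1, 2, 4, 6, 9, 11, 13, 16, 18, 20}, so |A + A| = 12.
Step 2: Doubling constant K = |A + A|/|A| = 12/5 = 12/5 ≈ 2.4000.
Step 3: Plünnecke-Ruzsa gives |3A| ≤ K³·|A| = (2.4000)³ · 5 ≈ 69.1200.
Step 4: Compute 3A = A + A + A directly by enumerating all triples (a,b,c) ∈ A³; |3A| = 22.
Step 5: Check 22 ≤ 69.1200? Yes ✓.

K = 12/5, Plünnecke-Ruzsa bound K³|A| ≈ 69.1200, |3A| = 22, inequality holds.


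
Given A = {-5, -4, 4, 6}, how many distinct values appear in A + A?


A + A = {a + a' : a, a' ∈ A}; |A| = 4.
General bounds: 2|A| - 1 ≤ |A + A| ≤ |A|(|A|+1)/2, i.e. 7 ≤ |A + A| ≤ 10.
Lower bound 2|A|-1 is attained iff A is an arithmetic progression.
Enumerate sums a + a' for a ≤ a' (symmetric, so this suffices):
a = -5: -5+-5=-10, -5+-4=-9, -5+4=-1, -5+6=1
a = -4: -4+-4=-8, -4+4=0, -4+6=2
a = 4: 4+4=8, 4+6=10
a = 6: 6+6=12
Distinct sums: {-10, -9, -8, -1, 0, 1, 2, 8, 10, 12}
|A + A| = 10

|A + A| = 10


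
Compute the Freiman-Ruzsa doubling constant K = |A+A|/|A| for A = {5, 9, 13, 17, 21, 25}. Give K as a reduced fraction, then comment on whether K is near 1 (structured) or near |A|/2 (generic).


|A| = 6.
Compute A + A by enumerating all 36 pairs.
A + A = {10, 14, 18, 22, 26, 30, 34, 38, 42, 46, 50}, so |A + A| = 11.
K = |A + A| / |A| = 11/6 (already in lowest terms) ≈ 1.8333.
Reference: AP of size 6 gives K = 11/6 ≈ 1.8333; a fully generic set of size 6 gives K ≈ 3.5000.

|A| = 6, |A + A| = 11, K = 11/6.


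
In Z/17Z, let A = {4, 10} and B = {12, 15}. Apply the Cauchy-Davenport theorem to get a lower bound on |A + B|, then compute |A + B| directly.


Cauchy-Davenport: |A + B| ≥ min(p, |A| + |B| - 1) for A, B nonempty in Z/pZ.
|A| = 2, |B| = 2, p = 17.
CD lower bound = min(17, 2 + 2 - 1) = min(17, 3) = 3.
Compute A + B mod 17 directly:
a = 4: 4+12=16, 4+15=2
a = 10: 10+12=5, 10+15=8
A + B = {2, 5, 8, 16}, so |A + B| = 4.
Verify: 4 ≥ 3? Yes ✓.

CD lower bound = 3, actual |A + B| = 4.


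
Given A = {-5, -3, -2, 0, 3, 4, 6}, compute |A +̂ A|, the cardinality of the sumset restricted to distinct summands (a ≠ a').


Restricted sumset: A +̂ A = {a + a' : a ∈ A, a' ∈ A, a ≠ a'}.
Equivalently, take A + A and drop any sum 2a that is achievable ONLY as a + a for a ∈ A (i.e. sums representable only with equal summands).
Enumerate pairs (a, a') with a < a' (symmetric, so each unordered pair gives one sum; this covers all a ≠ a'):
  -5 + -3 = -8
  -5 + -2 = -7
  -5 + 0 = -5
  -5 + 3 = -2
  -5 + 4 = -1
  -5 + 6 = 1
  -3 + -2 = -5
  -3 + 0 = -3
  -3 + 3 = 0
  -3 + 4 = 1
  -3 + 6 = 3
  -2 + 0 = -2
  -2 + 3 = 1
  -2 + 4 = 2
  -2 + 6 = 4
  0 + 3 = 3
  0 + 4 = 4
  0 + 6 = 6
  3 + 4 = 7
  3 + 6 = 9
  4 + 6 = 10
Collected distinct sums: {-8, -7, -5, -3, -2, -1, 0, 1, 2, 3, 4, 6, 7, 9, 10}
|A +̂ A| = 15
(Reference bound: |A +̂ A| ≥ 2|A| - 3 for |A| ≥ 2, with |A| = 7 giving ≥ 11.)

|A +̂ A| = 15


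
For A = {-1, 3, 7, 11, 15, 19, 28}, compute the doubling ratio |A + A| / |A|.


|A| = 7.
Compute A + A by enumerating all 49 pairs.
A + A = {-2, 2, 6, 10, 14, 18, 22, 26, 27, 30, 31, 34, 35, 38, 39, 43, 47, 56}, so |A + A| = 18.
K = |A + A| / |A| = 18/7 (already in lowest terms) ≈ 2.5714.
Reference: AP of size 7 gives K = 13/7 ≈ 1.8571; a fully generic set of size 7 gives K ≈ 4.0000.

|A| = 7, |A + A| = 18, K = 18/7.


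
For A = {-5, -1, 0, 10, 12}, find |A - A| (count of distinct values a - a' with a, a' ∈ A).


A - A = {a - a' : a, a' ∈ A}; |A| = 5.
Bounds: 2|A|-1 ≤ |A - A| ≤ |A|² - |A| + 1, i.e. 9 ≤ |A - A| ≤ 21.
Note: 0 ∈ A - A always (from a - a). The set is symmetric: if d ∈ A - A then -d ∈ A - A.
Enumerate nonzero differences d = a - a' with a > a' (then include -d):
Positive differences: {1, 2, 4, 5, 10, 11, 12, 13, 15, 17}
Full difference set: {0} ∪ (positive diffs) ∪ (negative diffs).
|A - A| = 1 + 2·10 = 21 (matches direct enumeration: 21).

|A - A| = 21


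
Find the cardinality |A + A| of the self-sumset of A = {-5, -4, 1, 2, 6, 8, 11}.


A + A = {a + a' : a, a' ∈ A}; |A| = 7.
General bounds: 2|A| - 1 ≤ |A + A| ≤ |A|(|A|+1)/2, i.e. 13 ≤ |A + A| ≤ 28.
Lower bound 2|A|-1 is attained iff A is an arithmetic progression.
Enumerate sums a + a' for a ≤ a' (symmetric, so this suffices):
a = -5: -5+-5=-10, -5+-4=-9, -5+1=-4, -5+2=-3, -5+6=1, -5+8=3, -5+11=6
a = -4: -4+-4=-8, -4+1=-3, -4+2=-2, -4+6=2, -4+8=4, -4+11=7
a = 1: 1+1=2, 1+2=3, 1+6=7, 1+8=9, 1+11=12
a = 2: 2+2=4, 2+6=8, 2+8=10, 2+11=13
a = 6: 6+6=12, 6+8=14, 6+11=17
a = 8: 8+8=16, 8+11=19
a = 11: 11+11=22
Distinct sums: {-10, -9, -8, -4, -3, -2, 1, 2, 3, 4, 6, 7, 8, 9, 10, 12, 13, 14, 16, 17, 19, 22}
|A + A| = 22

|A + A| = 22


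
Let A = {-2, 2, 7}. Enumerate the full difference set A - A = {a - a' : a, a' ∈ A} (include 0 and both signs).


A - A = {a - a' : a, a' ∈ A}.
Compute a - a' for each ordered pair (a, a'):
a = -2: -2--2=0, -2-2=-4, -2-7=-9
a = 2: 2--2=4, 2-2=0, 2-7=-5
a = 7: 7--2=9, 7-2=5, 7-7=0
Collecting distinct values (and noting 0 appears from a-a):
A - A = {-9, -5, -4, 0, 4, 5, 9}
|A - A| = 7

A - A = {-9, -5, -4, 0, 4, 5, 9}


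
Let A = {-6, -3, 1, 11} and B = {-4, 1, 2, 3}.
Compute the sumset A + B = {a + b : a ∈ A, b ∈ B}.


A + B = {a + b : a ∈ A, b ∈ B}.
Enumerate all |A|·|B| = 4·4 = 16 pairs (a, b) and collect distinct sums.
a = -6: -6+-4=-10, -6+1=-5, -6+2=-4, -6+3=-3
a = -3: -3+-4=-7, -3+1=-2, -3+2=-1, -3+3=0
a = 1: 1+-4=-3, 1+1=2, 1+2=3, 1+3=4
a = 11: 11+-4=7, 11+1=12, 11+2=13, 11+3=14
Collecting distinct sums: A + B = {-10, -7, -5, -4, -3, -2, -1, 0, 2, 3, 4, 7, 12, 13, 14}
|A + B| = 15

A + B = {-10, -7, -5, -4, -3, -2, -1, 0, 2, 3, 4, 7, 12, 13, 14}


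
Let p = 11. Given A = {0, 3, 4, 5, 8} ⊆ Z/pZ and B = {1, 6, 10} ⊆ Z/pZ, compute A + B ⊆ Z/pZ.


Work in Z/11Z: reduce every sum a + b modulo 11.
Enumerate all 15 pairs:
a = 0: 0+1=1, 0+6=6, 0+10=10
a = 3: 3+1=4, 3+6=9, 3+10=2
a = 4: 4+1=5, 4+6=10, 4+10=3
a = 5: 5+1=6, 5+6=0, 5+10=4
a = 8: 8+1=9, 8+6=3, 8+10=7
Distinct residues collected: {0, 1, 2, 3, 4, 5, 6, 7, 9, 10}
|A + B| = 10 (out of 11 total residues).

A + B = {0, 1, 2, 3, 4, 5, 6, 7, 9, 10}
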